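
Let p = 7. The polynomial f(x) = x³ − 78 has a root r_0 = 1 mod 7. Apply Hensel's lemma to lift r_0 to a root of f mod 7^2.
r_1 = 43 (mod 49)

Hensel: r_{i+1} = r_i − f(r_i)/f′(r_i) mod 7^{i+2}, where f′(x) = 3x². Iterate:
  r_0 = 1 (mod 7)
  r_1 = 43 (mod 49)
Final: r = 43 with f(r) ≡ 0 mod 7^2.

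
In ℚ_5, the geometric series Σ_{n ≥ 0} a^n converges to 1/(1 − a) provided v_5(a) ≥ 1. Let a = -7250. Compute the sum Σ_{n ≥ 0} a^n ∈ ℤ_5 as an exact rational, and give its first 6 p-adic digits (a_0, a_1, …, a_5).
Σ a^n = 1/(1 − a) = 1/7251;  first 6 digits = (1, 0, 0, 2, 3, 2)

v_5(a) = 3 ≥ 1, so the series converges in ℤ_5 to 1/(1 − a) = 1/(1 − (-7250)) = 1/7251. Expand this rational in ℤ_5: compute digits iteratively via d_i = x_i mod 5, x_{i+1} = (x_i − d_i)/5. The first 6 digits are (1, 0, 0, 2, 3, 2).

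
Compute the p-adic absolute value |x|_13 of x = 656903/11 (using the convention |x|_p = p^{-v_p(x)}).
|656903/11|_13 = 1/28561

Step 1 — compute v_13(x) by factoring powers of 13 out of the numerator and denominator: v_13(656903/11) = 4. Step 2 — apply |x|_p = p^{-v_p(x)} = 13^{-4} = 1/28561.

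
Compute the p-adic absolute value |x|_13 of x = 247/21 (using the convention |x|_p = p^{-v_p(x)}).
|247/21|_13 = 1/13

Step 1 — compute v_13(x) by factoring powers of 13 out of the numerator and denominator: v_13(247/21) = 1. Step 2 — apply |x|_p = p^{-v_p(x)} = 13^{-1} = 1/13.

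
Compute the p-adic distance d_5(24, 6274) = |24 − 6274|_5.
d_5(24, 6274) = 1/3125

Step 1 — x − y = 24 − 6274 = -6250. Step 2 — v_5(-6250) = 5 (factor: -6250 = −(5^5 · 2); the sign does not affect v_p). Step 3 — |x − y|_5 = 5^{-5} = 1/3125.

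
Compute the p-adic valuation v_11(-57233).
v_11(-57233) = 3

v_11(n) is the largest exponent k such that 11^k divides n. Factor out: -57233 = -11^3 · 43. (Sign doesn't affect v_p.) So v_11(-57233) = 3.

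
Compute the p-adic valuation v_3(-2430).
v_3(-2430) = 5

v_3(n) is the largest exponent k such that 3^k divides n. Factor out: -2430 = -3^5 · 10. (Sign doesn't affect v_p.) So v_3(-2430) = 5.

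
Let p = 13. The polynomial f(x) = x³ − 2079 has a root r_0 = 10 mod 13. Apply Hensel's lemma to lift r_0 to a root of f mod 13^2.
r_1 = 75 (mod 169)

Hensel: r_{i+1} = r_i − f(r_i)/f′(r_i) mod 13^{i+2}, where f′(x) = 3x². Iterate:
  r_0 = 10 (mod 13)
  r_1 = 75 (mod 169)
Final: r = 75 with f(r) ≡ 0 mod 13^2.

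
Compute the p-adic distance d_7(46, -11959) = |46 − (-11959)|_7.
d_7(46, -11959) = 1/2401

Step 1 — x − y = 46 − (-11959) = 12005. Step 2 — v_7(12005) = 4 (factor: 12005 = (7^4 · 5); the sign does not affect v_p). Step 3 — |x − y|_7 = 7^{-4} = 1/2401.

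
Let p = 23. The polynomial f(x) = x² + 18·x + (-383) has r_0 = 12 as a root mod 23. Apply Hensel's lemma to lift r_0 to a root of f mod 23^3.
r_2 = 6222 (mod 12167)

Hensel: r_{i+1} = r_i − f(r_i)·(f′(r_i))^{-1} mod 23^{i+2}, f′(x) = 2x + 18. Iterate:
  r_0 = 12 (mod 23)
  r_1 = 403 (mod 529)
  r_2 = 6222 (mod 12167)
Final: r = 6222 satisfies f(r) ≡ 0 mod 23^3.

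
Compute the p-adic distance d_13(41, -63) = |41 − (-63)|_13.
d_13(41, -63) = 1/13

Step 1 — x − y = 41 − (-63) = 104. Step 2 — v_13(104) = 1 (factor: 104 = (13^1 · 8); the sign does not affect v_p). Step 3 — |x − y|_13 = 13^{-1} = 1/13.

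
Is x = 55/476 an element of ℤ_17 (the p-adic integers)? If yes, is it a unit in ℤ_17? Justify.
x ∉ ℤ_17 (v_17(x) = -1 < 0)

ℤ_17 = {x ∈ ℚ_17 : v_17(x) ≥ 0} and ℤ_17^× = {x ∈ ℤ_17 : v_17(x) = 0}. Here v_17(55/476) = v_17(num) − v_17(den) = -1; compare against these criteria.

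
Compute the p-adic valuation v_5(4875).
v_5(4875) = 3

v_5(n) is the largest exponent k such that 5^k divides n. Factor out: 4875 = 5^3 · 39. (Sign doesn't affect v_p.) So v_5(4875) = 3.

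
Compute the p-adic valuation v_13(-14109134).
v_13(-14109134) = 5

v_13(n) is the largest exponent k such that 13^k divides n. Factor out: -14109134 = -13^5 · 38. (Sign doesn't affect v_p.) So v_13(-14109134) = 5.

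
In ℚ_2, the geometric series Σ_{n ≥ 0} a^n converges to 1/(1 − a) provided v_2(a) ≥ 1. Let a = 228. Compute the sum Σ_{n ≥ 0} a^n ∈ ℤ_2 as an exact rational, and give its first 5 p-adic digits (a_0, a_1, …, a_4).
Σ a^n = 1/(1 − a) = -1/227;  first 5 digits = (1, 0, 1, 0, 1)

v_2(a) = 2 ≥ 1, so the series converges in ℤ_2 to 1/(1 − a) = 1/(1 − 228) = -1/227. Expand this rational in ℤ_2: compute digits iteratively via d_i = x_i mod 2, x_{i+1} = (x_i − d_i)/2. The first 5 digits are (1, 0, 1, 0, 1).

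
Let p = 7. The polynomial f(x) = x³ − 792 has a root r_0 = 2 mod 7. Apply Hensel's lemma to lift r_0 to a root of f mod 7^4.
r_3 = 1668 (mod 2401)

Hensel: r_{i+1} = r_i − f(r_i)/f′(r_i) mod 7^{i+2}, where f′(x) = 3x². Iterate:
  r_0 = 2 (mod 7)
  r_1 = 2 (mod 49)
  r_2 = 296 (mod 343)
  r_3 = 1668 (mod 2401)
Final: r = 1668 with f(r) ≡ 0 mod 7^4.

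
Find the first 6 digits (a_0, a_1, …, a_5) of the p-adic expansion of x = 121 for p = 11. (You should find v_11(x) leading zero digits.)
(a_0, …, a_5) = (0, 0, 1, 0, 0, 0)

v_11(121) = 2, so a_0 = ... = a_1 = 0. Factor out: x = 11^2 · u with u = 1 a unit in ℤ_11. Expand u iteratively via a_{v+i} = u_i mod 11, u_{i+1} = (u_i − a_{v+i})/11:
  u_0 = 1;  a_2 = 1;  u_1 = (u_0 − 1)/11 = 0
  u_1 = 0;  a_3 = 0;  u_2 = (u_1 − 0)/11 = 0
  u_2 = 0;  a_4 = 0;  u_3 = (u_2 − 0)/11 = 0
  u_3 = 0;  a_5 = 0;  u_4 = (u_3 − 0)/11 = 0
Digits: (0, 0, 1, 0, 0, 0).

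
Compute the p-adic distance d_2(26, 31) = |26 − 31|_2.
d_2(26, 31) = 1

Step 1 — x − y = 26 − 31 = -5. Step 2 — v_2(-5) = 0 (factor: -5 = −(2^0 · 5); the sign does not affect v_p). Step 3 — |x − y|_2 = 2^{0} = 1.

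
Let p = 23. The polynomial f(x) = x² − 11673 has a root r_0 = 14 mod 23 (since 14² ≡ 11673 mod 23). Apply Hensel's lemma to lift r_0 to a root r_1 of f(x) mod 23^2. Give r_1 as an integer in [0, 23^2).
r_1 = 405 (mod 529)

Hensel's recurrence: r_{i+1} = r_i − f(r_i)·(f′(r_i))^{-1} mod 23^{i+2}, with f′(x) = 2x. Iterate:
  r_0 = 14 (mod 23)
  r_1 = 405 (mod 529)
Final: r_1 = 405, and one checks f(r_1) ≡ 0 mod 23^2.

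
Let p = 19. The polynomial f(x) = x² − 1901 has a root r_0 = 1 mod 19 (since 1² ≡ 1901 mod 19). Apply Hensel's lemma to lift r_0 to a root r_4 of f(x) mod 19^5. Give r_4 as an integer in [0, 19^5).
r_4 = 2087531 (mod 2476099)

Hensel's recurrence: r_{i+1} = r_i − f(r_i)·(f′(r_i))^{-1} mod 19^{i+2}, with f′(x) = 2x. Iterate:
  r_0 = 1 (mod 19)
  r_1 = 229 (mod 361)
  r_2 = 2395 (mod 6859)
  r_3 = 2395 (mod 130321)
  r_4 = 2087531 (mod 2476099)
Final: r_4 = 2087531, and one checks f(r_4) ≡ 0 mod 19^5.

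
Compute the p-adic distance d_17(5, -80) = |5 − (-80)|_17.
d_17(5, -80) = 1/17

Step 1 — x − y = 5 − (-80) = 85. Step 2 — v_17(85) = 1 (factor: 85 = (17^1 · 5); the sign does not affect v_p). Step 3 — |x − y|_17 = 17^{-1} = 1/17.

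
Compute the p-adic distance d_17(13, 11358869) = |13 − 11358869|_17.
d_17(13, 11358869) = 1/1419857

Step 1 — x − y = 13 − 11358869 = -11358856. Step 2 — v_17(-11358856) = 5 (factor: -11358856 = −(17^5 · 8); the sign does not affect v_p). Step 3 — |x − y|_17 = 17^{-5} = 1/1419857.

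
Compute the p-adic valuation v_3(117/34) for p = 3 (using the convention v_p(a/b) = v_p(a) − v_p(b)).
v_3(117/34) = 2

Factor powers of 3 from the numerator and denominator of the reduced fraction: 117 = 3^2 · 13 and 34 = 3^0 · 34. Apply v_p(a/b) = v_p(a) − v_p(b): v_3(117/34) = 2 − 0 = 2.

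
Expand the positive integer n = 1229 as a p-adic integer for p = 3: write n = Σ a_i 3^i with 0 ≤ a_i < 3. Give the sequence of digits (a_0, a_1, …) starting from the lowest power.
(a_0, a_1, …) = (2, 1, 1, 0, 0, 2, 1)

Repeated division by 3 gives the digits low-to-high: 1229 = 2 + 1·3^1 + 1·3^2 + 2·3^5 + 1·3^6. Digit sequence: (2, 1, 1, 0, 0, 2, 1).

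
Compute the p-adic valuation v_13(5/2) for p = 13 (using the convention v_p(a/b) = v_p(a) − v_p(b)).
v_13(5/2) = 0

Factor powers of 13 from the numerator and denominator of the reduced fraction: 5 = 13^0 · 5 and 2 = 13^0 · 2. Apply v_p(a/b) = v_p(a) − v_p(b): v_13(5/2) = 0 − 0 = 0.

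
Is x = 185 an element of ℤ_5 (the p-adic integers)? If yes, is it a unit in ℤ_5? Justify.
x ∈ ℤ_5 but not a unit; v_5(x) = 1 > 0

ℤ_5 = {x ∈ ℚ_5 : v_5(x) ≥ 0} and ℤ_5^× = {x ∈ ℤ_5 : v_5(x) = 0}. Here v_5(185) = v_5(num) − v_5(den) = 1; compare against these criteria.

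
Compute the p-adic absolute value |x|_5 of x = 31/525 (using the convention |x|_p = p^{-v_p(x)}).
|31/525|_5 = 25

Step 1 — compute v_5(x) by factoring powers of 5 out of the numerator and denominator: v_5(31/525) = -2. Step 2 — apply |x|_p = p^{-v_p(x)} = 5^{2} = 25.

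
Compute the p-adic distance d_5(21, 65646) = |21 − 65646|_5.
d_5(21, 65646) = 1/3125

Step 1 — x − y = 21 − 65646 = -65625. Step 2 — v_5(-65625) = 5 (factor: -65625 = −(5^5 · 21); the sign does not affect v_p). Step 3 — |x − y|_5 = 5^{-5} = 1/3125.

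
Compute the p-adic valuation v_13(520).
v_13(520) = 1

v_13(n) is the largest exponent k such that 13^k divides n. Factor out: 520 = 13^1 · 40. (Sign doesn't affect v_p.) So v_13(520) = 1.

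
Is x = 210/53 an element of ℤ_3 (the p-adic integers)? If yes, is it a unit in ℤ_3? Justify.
x ∈ ℤ_3 but not a unit; v_3(x) = 1 > 0

ℤ_3 = {x ∈ ℚ_3 : v_3(x) ≥ 0} and ℤ_3^× = {x ∈ ℤ_3 : v_3(x) = 0}. Here v_3(210/53) = v_3(num) − v_3(den) = 1; compare against these criteria.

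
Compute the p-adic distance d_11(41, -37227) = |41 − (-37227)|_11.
d_11(41, -37227) = 1/1331

Step 1 — x − y = 41 − (-37227) = 37268. Step 2 — v_11(37268) = 3 (factor: 37268 = (11^3 · 28); the sign does not affect v_p). Step 3 — |x − y|_11 = 11^{-3} = 1/1331.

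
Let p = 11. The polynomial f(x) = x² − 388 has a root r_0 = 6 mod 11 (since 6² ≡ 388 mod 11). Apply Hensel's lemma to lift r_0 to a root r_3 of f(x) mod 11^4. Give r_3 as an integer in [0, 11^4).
r_3 = 4351 (mod 14641)

Hensel's recurrence: r_{i+1} = r_i − f(r_i)·(f′(r_i))^{-1} mod 11^{i+2}, with f′(x) = 2x. Iterate:
  r_0 = 6 (mod 11)
  r_1 = 116 (mod 121)
  r_2 = 358 (mod 1331)
  r_3 = 4351 (mod 14641)
Final: r_3 = 4351, and one checks f(r_3) ≡ 0 mod 11^4.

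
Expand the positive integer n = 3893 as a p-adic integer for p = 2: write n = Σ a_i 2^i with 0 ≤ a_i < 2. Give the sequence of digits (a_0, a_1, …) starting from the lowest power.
(a_0, a_1, …) = (1, 0, 1, 0, 1, 1, 0, 0, 1, 1, 1, 1)

Repeated division by 2 gives the digits low-to-high: 3893 = 1 + 1·2^2 + 1·2^4 + 1·2^5 + 1·2^8 + 1·2^9 + 1·2^10 + 1·2^11. Digit sequence: (1, 0, 1, 0, 1, 1, 0, 0, 1, 1, 1, 1).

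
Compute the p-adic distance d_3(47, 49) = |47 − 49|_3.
d_3(47, 49) = 1

Step 1 — x − y = 47 − 49 = -2. Step 2 — v_3(-2) = 0 (factor: -2 = −(3^0 · 2); the sign does not affect v_p). Step 3 — |x − y|_3 = 3^{0} = 1.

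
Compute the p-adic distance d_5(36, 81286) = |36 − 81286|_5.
d_5(36, 81286) = 1/3125

Step 1 — x − y = 36 − 81286 = -81250. Step 2 — v_5(-81250) = 5 (factor: -81250 = −(5^5 · 26); the sign does not affect v_p). Step 3 — |x − y|_5 = 5^{-5} = 1/3125.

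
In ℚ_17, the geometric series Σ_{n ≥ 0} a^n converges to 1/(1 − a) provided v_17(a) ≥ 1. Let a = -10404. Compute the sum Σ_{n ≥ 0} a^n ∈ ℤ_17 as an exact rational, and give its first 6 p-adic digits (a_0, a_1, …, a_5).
Σ a^n = 1/(1 − a) = 1/10405;  first 6 digits = (1, 0, 15, 14, 3, 8)

v_17(a) = 2 ≥ 1, so the series converges in ℤ_17 to 1/(1 − a) = 1/(1 − (-10404)) = 1/10405. Expand this rational in ℤ_17: compute digits iteratively via d_i = x_i mod 17, x_{i+1} = (x_i − d_i)/17. The first 6 digits are (1, 0, 15, 14, 3, 8).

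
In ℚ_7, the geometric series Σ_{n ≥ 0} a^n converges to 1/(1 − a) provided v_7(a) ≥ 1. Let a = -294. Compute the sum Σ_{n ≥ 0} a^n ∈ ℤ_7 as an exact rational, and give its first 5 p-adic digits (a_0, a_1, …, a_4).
Σ a^n = 1/(1 − a) = 1/295;  first 5 digits = (1, 0, 1, 6, 0)

v_7(a) = 2 ≥ 1, so the series converges in ℤ_7 to 1/(1 − a) = 1/(1 − (-294)) = 1/295. Expand this rational in ℤ_7: compute digits iteratively via d_i = x_i mod 7, x_{i+1} = (x_i − d_i)/7. The first 5 digits are (1, 0, 1, 6, 0).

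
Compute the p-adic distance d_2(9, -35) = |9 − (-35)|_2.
d_2(9, -35) = 1/4

Step 1 — x − y = 9 − (-35) = 44. Step 2 — v_2(44) = 2 (factor: 44 = (2^2 · 11); the sign does not affect v_p). Step 3 — |x − y|_2 = 2^{-2} = 1/4.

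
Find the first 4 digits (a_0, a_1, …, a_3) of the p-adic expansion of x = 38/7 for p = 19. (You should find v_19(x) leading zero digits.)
(a_0, …, a_3) = (0, 3, 8, 5)

v_19(38/7) = 1, so a_0 = ... = a_0 = 0. Factor out: x = 19^1 · u with u = 2/7 a unit in ℤ_19. Expand u iteratively via a_{v+i} = u_i mod 19, u_{i+1} = (u_i − a_{v+i})/19:
  u_0 = 2/7;  a_1 = 3;  u_1 = (u_0 − 3)/19 = -1/7
  u_1 = -1/7;  a_2 = 8;  u_2 = (u_1 − 8)/19 = -3/7
  u_2 = -3/7;  a_3 = 5;  u_3 = (u_2 − 5)/19 = -2/7
Digits: (0, 3, 8, 5).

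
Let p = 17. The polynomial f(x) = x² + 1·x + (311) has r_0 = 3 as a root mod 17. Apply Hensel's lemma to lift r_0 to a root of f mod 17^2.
r_1 = 122 (mod 289)

Hensel: r_{i+1} = r_i − f(r_i)·(f′(r_i))^{-1} mod 17^{i+2}, f′(x) = 2x + 1. Iterate:
  r_0 = 3 (mod 17)
  r_1 = 122 (mod 289)
Final: r = 122 satisfies f(r) ≡ 0 mod 17^2.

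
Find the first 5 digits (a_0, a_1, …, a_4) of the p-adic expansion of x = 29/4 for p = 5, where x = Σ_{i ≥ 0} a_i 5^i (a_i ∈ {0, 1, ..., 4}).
(a_0, …, a_4) = (1, 0, 4, 3, 3)

v_5(29/4) = 0 (numerator and denominator both coprime to 5), so x ∈ ℤ_5^×. Compute digits iteratively via a_i = x_i mod 5, x_{i+1} = (x_i − a_i)/5, with x_0 = x:
  x_0 = 29/4;  a_0 = 1;  x_1 = (x_0 − 1)/5 = 5/4
  x_1 = 5/4;  a_1 = 0;  x_2 = (x_1 − 0)/5 = 1/4
  x_2 = 1/4;  a_2 = 4;  x_3 = (x_2 − 4)/5 = -3/4
  x_3 = -3/4;  a_3 = 3;  x_4 = (x_3 − 3)/5 = -3/4
  x_4 = -3/4;  a_4 = 3;  x_5 = (x_4 − 3)/5 = -3/4
Digits: (1, 0, 4, 3, 3).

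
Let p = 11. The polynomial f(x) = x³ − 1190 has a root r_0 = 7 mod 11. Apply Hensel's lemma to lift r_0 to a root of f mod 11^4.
r_3 = 11865 (mod 14641)

Hensel: r_{i+1} = r_i − f(r_i)/f′(r_i) mod 11^{i+2}, where f′(x) = 3x². Iterate:
  r_0 = 7 (mod 11)
  r_1 = 7 (mod 121)
  r_2 = 1217 (mod 1331)
  r_3 = 11865 (mod 14641)
Final: r = 11865 with f(r) ≡ 0 mod 11^4.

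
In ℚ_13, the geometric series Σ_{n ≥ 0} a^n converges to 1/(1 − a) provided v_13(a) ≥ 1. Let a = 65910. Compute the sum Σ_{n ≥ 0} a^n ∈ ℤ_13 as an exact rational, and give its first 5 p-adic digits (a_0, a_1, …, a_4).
Σ a^n = 1/(1 − a) = -1/65909;  first 5 digits = (1, 0, 0, 4, 2)

v_13(a) = 3 ≥ 1, so the series converges in ℤ_13 to 1/(1 − a) = 1/(1 − 65910) = -1/65909. Expand this rational in ℤ_13: compute digits iteratively via d_i = x_i mod 13, x_{i+1} = (x_i − d_i)/13. The first 5 digits are (1, 0, 0, 4, 2).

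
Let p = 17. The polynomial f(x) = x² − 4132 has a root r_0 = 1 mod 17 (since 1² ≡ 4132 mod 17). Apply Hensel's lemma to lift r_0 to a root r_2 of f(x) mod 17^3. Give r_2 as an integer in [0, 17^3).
r_2 = 4234 (mod 4913)

Hensel's recurrence: r_{i+1} = r_i − f(r_i)·(f′(r_i))^{-1} mod 17^{i+2}, with f′(x) = 2x. Iterate:
  r_0 = 1 (mod 17)
  r_1 = 188 (mod 289)
  r_2 = 4234 (mod 4913)
Final: r_2 = 4234, and one checks f(r_2) ≡ 0 mod 17^3.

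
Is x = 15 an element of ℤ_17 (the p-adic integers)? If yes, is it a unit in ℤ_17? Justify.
x ∈ ℤ_17^× (unit); v_17(x) = 0

ℤ_17 = {x ∈ ℚ_17 : v_17(x) ≥ 0} and ℤ_17^× = {x ∈ ℤ_17 : v_17(x) = 0}. Here v_17(15) = v_17(num) − v_17(den) = 0; compare against these criteria.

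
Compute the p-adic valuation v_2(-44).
v_2(-44) = 2

v_2(n) is the largest exponent k such that 2^k divides n. Factor out: -44 = -2^2 · 11. (Sign doesn't affect v_p.) So v_2(-44) = 2.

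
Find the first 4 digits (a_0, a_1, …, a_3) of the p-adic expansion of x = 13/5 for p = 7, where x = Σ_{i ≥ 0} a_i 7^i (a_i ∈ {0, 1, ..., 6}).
(a_0, …, a_3) = (4, 4, 5, 2)

v_7(13/5) = 0 (numerator and denominator both coprime to 7), so x ∈ ℤ_7^×. Compute digits iteratively via a_i = x_i mod 7, x_{i+1} = (x_i − a_i)/7, with x_0 = x:
  x_0 = 13/5;  a_0 = 4;  x_1 = (x_0 − 4)/7 = -1/5
  x_1 = -1/5;  a_1 = 4;  x_2 = (x_1 − 4)/7 = -3/5
  x_2 = -3/5;  a_2 = 5;  x_3 = (x_2 − 5)/7 = -4/5
  x_3 = -4/5;  a_3 = 2;  x_4 = (x_3 − 2)/7 = -2/5
Digits: (4, 4, 5, 2).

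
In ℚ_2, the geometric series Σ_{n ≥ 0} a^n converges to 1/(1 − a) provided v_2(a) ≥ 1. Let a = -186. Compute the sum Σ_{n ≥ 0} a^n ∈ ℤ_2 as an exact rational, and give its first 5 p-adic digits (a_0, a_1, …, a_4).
Σ a^n = 1/(1 − a) = 1/187;  first 5 digits = (1, 1, 0, 0, 1)

v_2(a) = 1 ≥ 1, so the series converges in ℤ_2 to 1/(1 − a) = 1/(1 − (-186)) = 1/187. Expand this rational in ℤ_2: compute digits iteratively via d_i = x_i mod 2, x_{i+1} = (x_i − d_i)/2. The first 5 digits are (1, 1, 0, 0, 1).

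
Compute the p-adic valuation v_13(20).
v_13(20) = 0

v_13(n) is the largest exponent k such that 13^k divides n. Factor out: 20 = 13^0 · 20. (Sign doesn't affect v_p.) So v_13(20) = 0.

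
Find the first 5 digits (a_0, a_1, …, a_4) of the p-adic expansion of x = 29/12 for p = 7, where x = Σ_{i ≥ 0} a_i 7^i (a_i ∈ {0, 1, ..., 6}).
(a_0, …, a_4) = (3, 4, 0, 4, 0)

v_7(29/12) = 0 (numerator and denominator both coprime to 7), so x ∈ ℤ_7^×. Compute digits iteratively via a_i = x_i mod 7, x_{i+1} = (x_i − a_i)/7, with x_0 = x:
  x_0 = 29/12;  a_0 = 3;  x_1 = (x_0 − 3)/7 = -1/12
  x_1 = -1/12;  a_1 = 4;  x_2 = (x_1 − 4)/7 = -7/12
  x_2 = -7/12;  a_2 = 0;  x_3 = (x_2 − 0)/7 = -1/12
  x_3 = -1/12;  a_3 = 4;  x_4 = (x_3 − 4)/7 = -7/12
  x_4 = -7/12;  a_4 = 0;  x_5 = (x_4 − 0)/7 = -1/12
Digits: (3, 4, 0, 4, 0).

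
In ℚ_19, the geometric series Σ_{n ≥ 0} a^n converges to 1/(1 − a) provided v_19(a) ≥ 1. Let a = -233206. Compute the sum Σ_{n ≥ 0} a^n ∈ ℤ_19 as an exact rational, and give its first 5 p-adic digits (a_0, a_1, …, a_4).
Σ a^n = 1/(1 − a) = 1/233207;  first 5 digits = (1, 0, 0, 4, 17)

v_19(a) = 3 ≥ 1, so the series converges in ℤ_19 to 1/(1 − a) = 1/(1 − (-233206)) = 1/233207. Expand this rational in ℤ_19: compute digits iteratively via d_i = x_i mod 19, x_{i+1} = (x_i − d_i)/19. The first 5 digits are (1, 0, 0, 4, 17).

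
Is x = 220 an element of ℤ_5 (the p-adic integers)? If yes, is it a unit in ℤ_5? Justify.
x ∈ ℤ_5 but not a unit; v_5(x) = 1 > 0

ℤ_5 = {x ∈ ℚ_5 : v_5(x) ≥ 0} and ℤ_5^× = {x ∈ ℤ_5 : v_5(x) = 0}. Here v_5(220) = v_5(num) − v_5(den) = 1; compare against these criteria.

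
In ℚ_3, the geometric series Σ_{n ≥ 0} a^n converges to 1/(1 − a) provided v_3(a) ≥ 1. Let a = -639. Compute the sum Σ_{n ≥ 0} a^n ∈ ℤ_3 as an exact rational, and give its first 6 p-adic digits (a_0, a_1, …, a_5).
Σ a^n = 1/(1 − a) = 1/640;  first 6 digits = (1, 0, 1, 0, 2, 0)

v_3(a) = 2 ≥ 1, so the series converges in ℤ_3 to 1/(1 − a) = 1/(1 − (-639)) = 1/640. Expand this rational in ℤ_3: compute digits iteratively via d_i = x_i mod 3, x_{i+1} = (x_i − d_i)/3. The first 6 digits are (1, 0, 1, 0, 2, 0).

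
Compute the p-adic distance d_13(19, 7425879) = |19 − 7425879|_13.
d_13(19, 7425879) = 1/371293

Step 1 — x − y = 19 − 7425879 = -7425860. Step 2 — v_13(-7425860) = 5 (factor: -7425860 = −(13^5 · 20); the sign does not affect v_p). Step 3 — |x − y|_13 = 13^{-5} = 1/371293.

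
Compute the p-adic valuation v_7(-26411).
v_7(-26411) = 4

v_7(n) is the largest exponent k such that 7^k divides n. Factor out: -26411 = -7^4 · 11. (Sign doesn't affect v_p.) So v_7(-26411) = 4.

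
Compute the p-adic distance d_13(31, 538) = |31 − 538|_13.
d_13(31, 538) = 1/169

Step 1 — x − y = 31 − 538 = -507. Step 2 — v_13(-507) = 2 (factor: -507 = −(13^2 · 3); the sign does not affect v_p). Step 3 — |x − y|_13 = 13^{-2} = 1/169.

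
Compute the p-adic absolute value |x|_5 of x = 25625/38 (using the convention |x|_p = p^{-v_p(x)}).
|25625/38|_5 = 1/625

Step 1 — compute v_5(x) by factoring powers of 5 out of the numerator and denominator: v_5(25625/38) = 4. Step 2 — apply |x|_p = p^{-v_p(x)} = 5^{-4} = 1/625.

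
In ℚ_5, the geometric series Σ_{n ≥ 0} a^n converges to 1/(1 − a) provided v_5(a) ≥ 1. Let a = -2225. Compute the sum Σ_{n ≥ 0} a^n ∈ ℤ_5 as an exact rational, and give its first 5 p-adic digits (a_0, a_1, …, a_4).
Σ a^n = 1/(1 − a) = 1/2226;  first 5 digits = (1, 0, 1, 2, 2)

v_5(a) = 2 ≥ 1, so the series converges in ℤ_5 to 1/(1 − a) = 1/(1 − (-2225)) = 1/2226. Expand this rational in ℤ_5: compute digits iteratively via d_i = x_i mod 5, x_{i+1} = (x_i − d_i)/5. The first 5 digits are (1, 0, 1, 2, 2).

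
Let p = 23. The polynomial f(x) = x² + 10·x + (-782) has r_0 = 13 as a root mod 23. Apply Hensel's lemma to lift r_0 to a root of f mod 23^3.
r_2 = 864 (mod 12167)

Hensel: r_{i+1} = r_i − f(r_i)·(f′(r_i))^{-1} mod 23^{i+2}, f′(x) = 2x + 10. Iterate:
  r_0 = 13 (mod 23)
  r_1 = 335 (mod 529)
  r_2 = 864 (mod 12167)
Final: r = 864 satisfies f(r) ≡ 0 mod 23^3.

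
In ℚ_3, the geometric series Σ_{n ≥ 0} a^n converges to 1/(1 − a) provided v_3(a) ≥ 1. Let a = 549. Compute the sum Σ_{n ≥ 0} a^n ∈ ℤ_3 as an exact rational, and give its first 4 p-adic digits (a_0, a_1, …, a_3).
Σ a^n = 1/(1 − a) = -1/548;  first 4 digits = (1, 0, 1, 2)

v_3(a) = 2 ≥ 1, so the series converges in ℤ_3 to 1/(1 − a) = 1/(1 − 549) = -1/548. Expand this rational in ℤ_3: compute digits iteratively via d_i = x_i mod 3, x_{i+1} = (x_i − d_i)/3. The first 4 digits are (1, 0, 1, 2).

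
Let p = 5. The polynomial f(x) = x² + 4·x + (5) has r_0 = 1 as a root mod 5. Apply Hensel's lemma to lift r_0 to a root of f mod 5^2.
r_1 = 16 (mod 25)

Hensel: r_{i+1} = r_i − f(r_i)·(f′(r_i))^{-1} mod 5^{i+2}, f′(x) = 2x + 4. Iterate:
  r_0 = 1 (mod 5)
  r_1 = 16 (mod 25)
Final: r = 16 satisfies f(r) ≡ 0 mod 5^2.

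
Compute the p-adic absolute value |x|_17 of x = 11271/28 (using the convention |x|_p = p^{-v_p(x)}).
|11271/28|_17 = 1/289

Step 1 — compute v_17(x) by factoring powers of 17 out of the numerator and denominator: v_17(11271/28) = 2. Step 2 — apply |x|_p = p^{-v_p(x)} = 17^{-2} = 1/289.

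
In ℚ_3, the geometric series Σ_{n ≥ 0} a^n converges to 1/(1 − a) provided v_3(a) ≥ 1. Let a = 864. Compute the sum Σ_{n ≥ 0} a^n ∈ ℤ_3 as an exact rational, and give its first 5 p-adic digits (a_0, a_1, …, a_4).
Σ a^n = 1/(1 − a) = -1/863;  first 5 digits = (1, 0, 0, 2, 1)

v_3(a) = 3 ≥ 1, so the series converges in ℤ_3 to 1/(1 − a) = 1/(1 − 864) = -1/863. Expand this rational in ℤ_3: compute digits iteratively via d_i = x_i mod 3, x_{i+1} = (x_i − d_i)/3. The first 5 digits are (1, 0, 0, 2, 1).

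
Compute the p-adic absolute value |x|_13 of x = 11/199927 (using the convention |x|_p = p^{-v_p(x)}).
|11/199927|_13 = 28561

Step 1 — compute v_13(x) by factoring powers of 13 out of the numerator and denominator: v_13(11/199927) = -4. Step 2 — apply |x|_p = p^{-v_p(x)} = 13^{4} = 28561.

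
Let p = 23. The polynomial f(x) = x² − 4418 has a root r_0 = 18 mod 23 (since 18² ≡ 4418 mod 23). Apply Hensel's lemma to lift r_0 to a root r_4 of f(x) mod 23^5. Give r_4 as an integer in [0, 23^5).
r_4 = 457511 (mod 6436343)

Hensel's recurrence: r_{i+1} = r_i − f(r_i)·(f′(r_i))^{-1} mod 23^{i+2}, with f′(x) = 2x. Iterate:
  r_0 = 18 (mod 23)
  r_1 = 455 (mod 529)
  r_2 = 7332 (mod 12167)
  r_3 = 177670 (mod 279841)
  r_4 = 457511 (mod 6436343)
Final: r_4 = 457511, and one checks f(r_4) ≡ 0 mod 23^5.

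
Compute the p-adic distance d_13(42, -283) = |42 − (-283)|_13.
d_13(42, -283) = 1/13

Step 1 — x − y = 42 − (-283) = 325. Step 2 — v_13(325) = 1 (factor: 325 = (13^1 · 25); the sign does not affect v_p). Step 3 — |x − y|_13 = 13^{-1} = 1/13.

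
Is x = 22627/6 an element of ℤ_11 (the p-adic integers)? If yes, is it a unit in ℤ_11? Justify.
x ∈ ℤ_11 but not a unit; v_11(x) = 3 > 0

ℤ_11 = {x ∈ ℚ_11 : v_11(x) ≥ 0} and ℤ_11^× = {x ∈ ℤ_11 : v_11(x) = 0}. Here v_11(22627/6) = v_11(num) − v_11(den) = 3; compare against these criteria.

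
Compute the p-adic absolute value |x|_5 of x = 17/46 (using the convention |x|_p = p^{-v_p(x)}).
|17/46|_5 = 1

Step 1 — compute v_5(x) by factoring powers of 5 out of the numerator and denominator: v_5(17/46) = 0. Step 2 — apply |x|_p = p^{-v_p(x)} = 5^{0} = 1.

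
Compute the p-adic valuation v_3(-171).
v_3(-171) = 2

v_3(n) is the largest exponent k such that 3^k divides n. Factor out: -171 = -3^2 · 19. (Sign doesn't affect v_p.) So v_3(-171) = 2.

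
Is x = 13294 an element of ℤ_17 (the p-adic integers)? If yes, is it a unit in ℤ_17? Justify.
x ∈ ℤ_17 but not a unit; v_17(x) = 2 > 0

ℤ_17 = {x ∈ ℚ_17 : v_17(x) ≥ 0} and ℤ_17^× = {x ∈ ℤ_17 : v_17(x) = 0}. Here v_17(13294) = v_17(num) − v_17(den) = 2; compare against these criteria.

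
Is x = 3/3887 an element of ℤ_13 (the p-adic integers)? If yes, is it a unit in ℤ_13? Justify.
x ∉ ℤ_13 (v_13(x) = -2 < 0)

ℤ_13 = {x ∈ ℚ_13 : v_13(x) ≥ 0} and ℤ_13^× = {x ∈ ℤ_13 : v_13(x) = 0}. Here v_13(3/3887) = v_13(num) − v_13(den) = -2; compare against these criteria.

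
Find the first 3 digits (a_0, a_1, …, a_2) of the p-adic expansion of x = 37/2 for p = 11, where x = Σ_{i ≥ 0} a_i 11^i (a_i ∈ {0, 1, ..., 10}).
(a_0, …, a_2) = (2, 7, 5)

v_11(37/2) = 0 (numerator and denominator both coprime to 11), so x ∈ ℤ_11^×. Compute digits iteratively via a_i = x_i mod 11, x_{i+1} = (x_i − a_i)/11, with x_0 = x:
  x_0 = 37/2;  a_0 = 2;  x_1 = (x_0 − 2)/11 = 3/2
  x_1 = 3/2;  a_1 = 7;  x_2 = (x_1 − 7)/11 = -1/2
  x_2 = -1/2;  a_2 = 5;  x_3 = (x_2 − 5)/11 = -1/2
Digits: (2, 7, 5).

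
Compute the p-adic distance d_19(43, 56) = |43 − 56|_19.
d_19(43, 56) = 1

Step 1 — x − y = 43 − 56 = -13. Step 2 — v_19(-13) = 0 (factor: -13 = −(19^0 · 13); the sign does not affect v_p). Step 3 — |x − y|_19 = 19^{0} = 1.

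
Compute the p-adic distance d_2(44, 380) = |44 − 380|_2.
d_2(44, 380) = 1/16

Step 1 — x − y = 44 − 380 = -336. Step 2 — v_2(-336) = 4 (factor: -336 = −(2^4 · 21); the sign does not affect v_p). Step 3 — |x − y|_2 = 2^{-4} = 1/16.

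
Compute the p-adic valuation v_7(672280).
v_7(672280) = 5

v_7(n) is the largest exponent k such that 7^k divides n. Factor out: 672280 = 7^5 · 40. (Sign doesn't affect v_p.) So v_7(672280) = 5.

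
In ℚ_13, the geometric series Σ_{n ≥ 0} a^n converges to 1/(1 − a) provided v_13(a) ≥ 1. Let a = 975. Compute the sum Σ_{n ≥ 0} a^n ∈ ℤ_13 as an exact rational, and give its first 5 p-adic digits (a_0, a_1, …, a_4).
Σ a^n = 1/(1 − a) = -1/974;  first 5 digits = (1, 10, 1, 3, 1)

v_13(a) = 1 ≥ 1, so the series converges in ℤ_13 to 1/(1 − a) = 1/(1 − 975) = -1/974. Expand this rational in ℤ_13: compute digits iteratively via d_i = x_i mod 13, x_{i+1} = (x_i − d_i)/13. The first 5 digits are (1, 10, 1, 3, 1).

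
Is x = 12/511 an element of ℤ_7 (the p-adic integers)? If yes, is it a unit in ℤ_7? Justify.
x ∉ ℤ_7 (v_7(x) = -1 < 0)

ℤ_7 = {x ∈ ℚ_7 : v_7(x) ≥ 0} and ℤ_7^× = {x ∈ ℤ_7 : v_7(x) = 0}. Here v_7(12/511) = v_7(num) − v_7(den) = -1; compare against these criteria.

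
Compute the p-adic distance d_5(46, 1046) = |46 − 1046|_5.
d_5(46, 1046) = 1/125

Step 1 — x − y = 46 − 1046 = -1000. Step 2 — v_5(-1000) = 3 (factor: -1000 = −(5^3 · 8); the sign does not affect v_p). Step 3 — |x − y|_5 = 5^{-3} = 1/125.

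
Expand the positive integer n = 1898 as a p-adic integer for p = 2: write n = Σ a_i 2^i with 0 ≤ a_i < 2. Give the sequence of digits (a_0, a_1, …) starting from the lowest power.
(a_0, a_1, …) = (0, 1, 0, 1, 0, 1, 1, 0, 1, 1, 1)

Repeated division by 2 gives the digits low-to-high: 1898 = 1·2^1 + 1·2^3 + 1·2^5 + 1·2^6 + 1·2^8 + 1·2^9 + 1·2^10. Digit sequence: (0, 1, 0, 1, 0, 1, 1, 0, 1, 1, 1).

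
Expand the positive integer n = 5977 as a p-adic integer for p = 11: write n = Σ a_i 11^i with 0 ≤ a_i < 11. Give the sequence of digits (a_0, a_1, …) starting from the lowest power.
(a_0, a_1, …) = (4, 4, 5, 4)

Repeated division by 11 gives the digits low-to-high: 5977 = 4 + 4·11^1 + 5·11^2 + 4·11^3. Digit sequence: (4, 4, 5, 4).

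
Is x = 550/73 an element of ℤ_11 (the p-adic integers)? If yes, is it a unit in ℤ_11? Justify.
x ∈ ℤ_11 but not a unit; v_11(x) = 1 > 0

ℤ_11 = {x ∈ ℚ_11 : v_11(x) ≥ 0} and ℤ_11^× = {x ∈ ℤ_11 : v_11(x) = 0}. Here v_11(550/73) = v_11(num) − v_11(den) = 1; compare against these criteria.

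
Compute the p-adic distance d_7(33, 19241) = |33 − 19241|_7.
d_7(33, 19241) = 1/2401

Step 1 — x − y = 33 − 19241 = -19208. Step 2 — v_7(-19208) = 4 (factor: -19208 = −(7^4 · 8); the sign does not affect v_p). Step 3 — |x − y|_7 = 7^{-4} = 1/2401.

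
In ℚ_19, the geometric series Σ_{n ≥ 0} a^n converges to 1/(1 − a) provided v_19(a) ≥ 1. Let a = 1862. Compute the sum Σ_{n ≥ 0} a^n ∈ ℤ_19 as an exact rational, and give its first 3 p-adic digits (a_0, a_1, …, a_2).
Σ a^n = 1/(1 − a) = -1/1861;  first 3 digits = (1, 3, 14)

v_19(a) = 1 ≥ 1, so the series converges in ℤ_19 to 1/(1 − a) = 1/(1 − 1862) = -1/1861. Expand this rational in ℤ_19: compute digits iteratively via d_i = x_i mod 19, x_{i+1} = (x_i − d_i)/19. The first 3 digits are (1, 3, 14).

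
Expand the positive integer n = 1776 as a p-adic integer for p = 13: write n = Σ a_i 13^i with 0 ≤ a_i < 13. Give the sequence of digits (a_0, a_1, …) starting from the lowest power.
(a_0, a_1, …) = (8, 6, 10)

Repeated division by 13 gives the digits low-to-high: 1776 = 8 + 6·13^1 + 10·13^2. Digit sequence: (8, 6, 10).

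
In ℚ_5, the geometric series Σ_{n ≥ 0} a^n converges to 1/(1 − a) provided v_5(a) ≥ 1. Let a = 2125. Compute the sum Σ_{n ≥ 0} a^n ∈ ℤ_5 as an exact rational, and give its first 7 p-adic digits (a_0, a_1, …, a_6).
Σ a^n = 1/(1 − a) = -1/2124;  first 7 digits = (1, 0, 0, 2, 3, 0, 4)

v_5(a) = 3 ≥ 1, so the series converges in ℤ_5 to 1/(1 − a) = 1/(1 − 2125) = -1/2124. Expand this rational in ℤ_5: compute digits iteratively via d_i = x_i mod 5, x_{i+1} = (x_i − d_i)/5. The first 7 digits are (1, 0, 0, 2, 3, 0, 4).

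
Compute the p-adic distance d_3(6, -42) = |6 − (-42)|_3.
d_3(6, -42) = 1/3

Step 1 — x − y = 6 − (-42) = 48. Step 2 — v_3(48) = 1 (factor: 48 = (3^1 · 16); the sign does not affect v_p). Step 3 — |x − y|_3 = 3^{-1} = 1/3.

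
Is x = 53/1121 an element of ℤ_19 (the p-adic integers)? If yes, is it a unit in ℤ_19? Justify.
x ∉ ℤ_19 (v_19(x) = -1 < 0)

ℤ_19 = {x ∈ ℚ_19 : v_19(x) ≥ 0} and ℤ_19^× = {x ∈ ℤ_19 : v_19(x) = 0}. Here v_19(53/1121) = v_19(num) − v_19(den) = -1; compare against these criteria.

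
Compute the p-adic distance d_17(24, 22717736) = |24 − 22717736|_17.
d_17(24, 22717736) = 1/1419857

Step 1 — x − y = 24 − 22717736 = -22717712. Step 2 — v_17(-22717712) = 5 (factor: -22717712 = −(17^5 · 16); the sign does not affect v_p). Step 3 — |x − y|_17 = 17^{-5} = 1/1419857.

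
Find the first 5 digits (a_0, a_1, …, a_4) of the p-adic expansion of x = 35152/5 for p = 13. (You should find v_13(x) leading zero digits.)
(a_0, …, a_4) = (0, 0, 0, 11, 2)

v_13(35152/5) = 3, so a_0 = ... = a_2 = 0. Factor out: x = 13^3 · u with u = 16/5 a unit in ℤ_13. Expand u iteratively via a_{v+i} = u_i mod 13, u_{i+1} = (u_i − a_{v+i})/13:
  u_0 = 16/5;  a_3 = 11;  u_1 = (u_0 − 11)/13 = -3/5
  u_1 = -3/5;  a_4 = 2;  u_2 = (u_1 − 2)/13 = -1/5
Digits: (0, 0, 0, 11, 2).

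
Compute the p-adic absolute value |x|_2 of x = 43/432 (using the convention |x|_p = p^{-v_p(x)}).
|43/432|_2 = 16

Step 1 — compute v_2(x) by factoring powers of 2 out of the numerator and denominator: v_2(43/432) = -4. Step 2 — apply |x|_p = p^{-v_p(x)} = 2^{4} = 16.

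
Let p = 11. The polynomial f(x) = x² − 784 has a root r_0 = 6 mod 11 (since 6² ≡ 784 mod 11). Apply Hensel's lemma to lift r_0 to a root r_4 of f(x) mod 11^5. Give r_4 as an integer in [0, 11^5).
r_4 = 28 (mod 161051)

Hensel's recurrence: r_{i+1} = r_i − f(r_i)·(f′(r_i))^{-1} mod 11^{i+2}, with f′(x) = 2x. Iterate:
  r_0 = 6 (mod 11)
  r_1 = 28 (mod 121)
  r_2 = 28 (mod 1331)
  r_3 = 28 (mod 14641)
  r_4 = 28 (mod 161051)
Final: r_4 = 28, and one checks f(r_4) ≡ 0 mod 11^5.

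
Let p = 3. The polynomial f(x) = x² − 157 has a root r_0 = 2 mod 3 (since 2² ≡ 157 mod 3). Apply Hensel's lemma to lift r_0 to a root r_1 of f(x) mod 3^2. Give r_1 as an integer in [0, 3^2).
r_1 = 2 (mod 9)

Hensel's recurrence: r_{i+1} = r_i − f(r_i)·(f′(r_i))^{-1} mod 3^{i+2}, with f′(x) = 2x. Iterate:
  r_0 = 2 (mod 3)
  r_1 = 2 (mod 9)
Final: r_1 = 2, and one checks f(r_1) ≡ 0 mod 3^2.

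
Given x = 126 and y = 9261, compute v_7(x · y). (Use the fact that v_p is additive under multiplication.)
v_7(1166886) = 4

v_p(x) = 1 (factor: 126 = 7^1 · 18); v_p(y) = 3 (factor: 9261 = 7^3 · 27). Additivity: v_p(xy) = v_p(x) + v_p(y) = 1 + 3 = 4. (Direct check: xy = 1166886 = 7^4 · (486).)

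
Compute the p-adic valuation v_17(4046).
v_17(4046) = 2

v_17(n) is the largest exponent k such that 17^k divides n. Factor out: 4046 = 17^2 · 14. (Sign doesn't affect v_p.) So v_17(4046) = 2.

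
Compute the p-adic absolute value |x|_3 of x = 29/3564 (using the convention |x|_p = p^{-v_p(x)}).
|29/3564|_3 = 81

Step 1 — compute v_3(x) by factoring powers of 3 out of the numerator and denominator: v_3(29/3564) = -4. Step 2 — apply |x|_p = p^{-v_p(x)} = 3^{4} = 81.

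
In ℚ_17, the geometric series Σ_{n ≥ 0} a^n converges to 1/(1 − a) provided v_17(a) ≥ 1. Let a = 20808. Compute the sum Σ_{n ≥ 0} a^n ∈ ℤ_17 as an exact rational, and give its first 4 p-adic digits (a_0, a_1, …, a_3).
Σ a^n = 1/(1 − a) = -1/20807;  first 4 digits = (1, 0, 4, 4)

v_17(a) = 2 ≥ 1, so the series converges in ℤ_17 to 1/(1 − a) = 1/(1 − 20808) = -1/20807. Expand this rational in ℤ_17: compute digits iteratively via d_i = x_i mod 17, x_{i+1} = (x_i − d_i)/17. The first 4 digits are (1, 0, 4, 4).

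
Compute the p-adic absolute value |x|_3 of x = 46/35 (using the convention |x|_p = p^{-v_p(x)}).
|46/35|_3 = 1

Step 1 — compute v_3(x) by factoring powers of 3 out of the numerator and denominator: v_3(46/35) = 0. Step 2 — apply |x|_p = p^{-v_p(x)} = 3^{0} = 1.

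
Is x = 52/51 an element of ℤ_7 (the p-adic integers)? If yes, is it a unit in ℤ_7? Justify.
x ∈ ℤ_7^× (unit); v_7(x) = 0

ℤ_7 = {x ∈ ℚ_7 : v_7(x) ≥ 0} and ℤ_7^× = {x ∈ ℤ_7 : v_7(x) = 0}. Here v_7(52/51) = v_7(num) − v_7(den) = 0; compare against these criteria.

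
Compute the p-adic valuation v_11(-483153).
v_11(-483153) = 5

v_11(n) is the largest exponent k such that 11^k divides n. Factor out: -483153 = -11^5 · 3. (Sign doesn't affect v_p.) So v_11(-483153) = 5.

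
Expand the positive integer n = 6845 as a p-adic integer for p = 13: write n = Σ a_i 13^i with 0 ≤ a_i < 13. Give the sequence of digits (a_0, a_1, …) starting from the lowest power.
(a_0, a_1, …) = (7, 6, 1, 3)

Repeated division by 13 gives the digits low-to-high: 6845 = 7 + 6·13^1 + 1·13^2 + 3·13^3. Digit sequence: (7, 6, 1, 3).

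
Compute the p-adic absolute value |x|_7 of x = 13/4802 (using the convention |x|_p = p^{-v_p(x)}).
|13/4802|_7 = 2401

Step 1 — compute v_7(x) by factoring powers of 7 out of the numerator and denominator: v_7(13/4802) = -4. Step 2 — apply |x|_p = p^{-v_p(x)} = 7^{4} = 2401.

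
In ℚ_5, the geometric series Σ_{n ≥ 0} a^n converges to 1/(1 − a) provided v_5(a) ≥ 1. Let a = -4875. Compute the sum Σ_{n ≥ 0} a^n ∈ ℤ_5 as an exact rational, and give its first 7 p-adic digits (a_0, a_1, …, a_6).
Σ a^n = 1/(1 − a) = 1/4876;  first 7 digits = (1, 0, 0, 1, 2, 3, 0)

v_5(a) = 3 ≥ 1, so the series converges in ℤ_5 to 1/(1 − a) = 1/(1 − (-4875)) = 1/4876. Expand this rational in ℤ_5: compute digits iteratively via d_i = x_i mod 5, x_{i+1} = (x_i − d_i)/5. The first 7 digits are (1, 0, 0, 1, 2, 3, 0).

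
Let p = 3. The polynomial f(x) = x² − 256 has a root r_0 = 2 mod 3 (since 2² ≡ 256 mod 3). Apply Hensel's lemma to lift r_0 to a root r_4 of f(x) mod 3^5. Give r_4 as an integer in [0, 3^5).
r_4 = 227 (mod 243)

Hensel's recurrence: r_{i+1} = r_i − f(r_i)·(f′(r_i))^{-1} mod 3^{i+2}, with f′(x) = 2x. Iterate:
  r_0 = 2 (mod 3)
  r_1 = 2 (mod 9)
  r_2 = 11 (mod 27)
  r_3 = 65 (mod 81)
  r_4 = 227 (mod 243)
Final: r_4 = 227, and one checks f(r_4) ≡ 0 mod 3^5.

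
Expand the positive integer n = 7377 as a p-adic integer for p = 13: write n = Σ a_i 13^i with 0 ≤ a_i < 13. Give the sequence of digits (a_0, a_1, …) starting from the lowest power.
(a_0, a_1, …) = (6, 8, 4, 3)

Repeated division by 13 gives the digits low-to-high: 7377 = 6 + 8·13^1 + 4·13^2 + 3·13^3. Digit sequence: (6, 8, 4, 3).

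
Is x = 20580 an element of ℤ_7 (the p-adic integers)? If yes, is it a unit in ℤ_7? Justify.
x ∈ ℤ_7 but not a unit; v_7(x) = 3 > 0

ℤ_7 = {x ∈ ℚ_7 : v_7(x) ≥ 0} and ℤ_7^× = {x ∈ ℤ_7 : v_7(x) = 0}. Here v_7(20580) = v_7(num) − v_7(den) = 3; compare against these criteria.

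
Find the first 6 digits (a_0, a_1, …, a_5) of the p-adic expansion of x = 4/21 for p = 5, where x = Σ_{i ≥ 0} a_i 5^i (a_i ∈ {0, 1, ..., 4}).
(a_0, …, a_5) = (4, 4, 0, 1, 0, 4)

v_5(4/21) = 0 (numerator and denominator both coprime to 5), so x ∈ ℤ_5^×. Compute digits iteratively via a_i = x_i mod 5, x_{i+1} = (x_i − a_i)/5, with x_0 = x:
  x_0 = 4/21;  a_0 = 4;  x_1 = (x_0 − 4)/5 = -16/21
  x_1 = -16/21;  a_1 = 4;  x_2 = (x_1 − 4)/5 = -20/21
  x_2 = -20/21;  a_2 = 0;  x_3 = (x_2 − 0)/5 = -4/21
  x_3 = -4/21;  a_3 = 1;  x_4 = (x_3 − 1)/5 = -5/21
  x_4 = -5/21;  a_4 = 0;  x_5 = (x_4 − 0)/5 = -1/21
  x_5 = -1/21;  a_5 = 4;  x_6 = (x_5 − 4)/5 = -17/21
Digits: (4, 4, 0, 1, 0, 4).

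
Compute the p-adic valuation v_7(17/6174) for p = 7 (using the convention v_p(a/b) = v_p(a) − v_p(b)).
v_7(17/6174) = -3

Factor powers of 7 from the numerator and denominator of the reduced fraction: 17 = 7^0 · 17 and 6174 = 7^3 · 18. Apply v_p(a/b) = v_p(a) − v_p(b): v_7(17/6174) = 0 − 3 = -3.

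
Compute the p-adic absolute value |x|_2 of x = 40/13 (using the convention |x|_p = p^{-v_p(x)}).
|40/13|_2 = 1/8

Step 1 — compute v_2(x) by factoring powers of 2 out of the numerator and denominator: v_2(40/13) = 3. Step 2 — apply |x|_p = p^{-v_p(x)} = 2^{-3} = 1/8.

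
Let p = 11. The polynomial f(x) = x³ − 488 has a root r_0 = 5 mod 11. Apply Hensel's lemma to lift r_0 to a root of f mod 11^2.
r_1 = 5 (mod 121)

Hensel: r_{i+1} = r_i − f(r_i)/f′(r_i) mod 11^{i+2}, where f′(x) = 3x². Iterate:
  r_0 = 5 (mod 11)
  r_1 = 5 (mod 121)
Final: r = 5 with f(r) ≡ 0 mod 11^2.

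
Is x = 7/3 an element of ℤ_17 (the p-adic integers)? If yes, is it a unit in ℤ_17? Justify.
x ∈ ℤ_17^× (unit); v_17(x) = 0

ℤ_17 = {x ∈ ℚ_17 : v_17(x) ≥ 0} and ℤ_17^× = {x ∈ ℤ_17 : v_17(x) = 0}. Here v_17(7/3) = v_17(num) − v_17(den) = 0; compare against these criteria.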